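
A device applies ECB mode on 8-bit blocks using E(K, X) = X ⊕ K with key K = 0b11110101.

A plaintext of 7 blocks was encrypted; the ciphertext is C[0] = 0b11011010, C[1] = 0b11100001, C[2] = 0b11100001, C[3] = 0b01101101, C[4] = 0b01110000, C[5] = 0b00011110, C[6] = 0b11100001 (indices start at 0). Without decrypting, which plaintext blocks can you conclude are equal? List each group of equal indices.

P[1] = P[2] = P[6]

ECB encrypts each block independently with the same key, so equal ciphertext blocks imply equal plaintext blocks.
C[1] = C[2] = C[6] = 0b11100001, so P[1] = P[2] = P[6].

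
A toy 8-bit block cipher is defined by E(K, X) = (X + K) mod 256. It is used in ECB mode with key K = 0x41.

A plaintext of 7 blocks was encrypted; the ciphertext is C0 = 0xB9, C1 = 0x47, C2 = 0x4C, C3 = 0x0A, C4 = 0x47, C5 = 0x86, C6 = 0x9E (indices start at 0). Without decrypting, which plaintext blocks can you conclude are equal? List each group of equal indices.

ECB encrypts each block independently with the same key, so equal ciphertext blocks imply equal plaintext blocks.
C1 = C4 = 0x47, so P1 = P4.

P1 = P4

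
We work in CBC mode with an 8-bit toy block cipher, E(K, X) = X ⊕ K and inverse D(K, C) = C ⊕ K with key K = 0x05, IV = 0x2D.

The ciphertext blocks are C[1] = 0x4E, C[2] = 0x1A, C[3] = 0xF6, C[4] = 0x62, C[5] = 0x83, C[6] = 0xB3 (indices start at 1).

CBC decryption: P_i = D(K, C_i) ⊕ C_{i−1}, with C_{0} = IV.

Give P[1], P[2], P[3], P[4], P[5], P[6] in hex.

P[1] = 0x66, P[2] = 0x51, P[3] = 0xE9, P[4] = 0x91, P[5] = 0xE4, P[6] = 0x35

P[1]: D(K, 0x4E) = 0x4B; 0x4B ⊕ 0x2D = 0x66.
P[2]: D(K, 0x1A) = 0x1F; 0x1F ⊕ 0x4E = 0x51.
P[3]: D(K, 0xF6) = 0xF3; 0xF3 ⊕ 0x1A = 0xE9.
P[4]: D(K, 0x62) = 0x67; 0x67 ⊕ 0xF6 = 0x91.
P[5]: D(K, 0x83) = 0x86; 0x86 ⊕ 0x62 = 0xE4.
P[6]: D(K, 0xB3) = 0xB6; 0xB6 ⊕ 0x83 = 0x35.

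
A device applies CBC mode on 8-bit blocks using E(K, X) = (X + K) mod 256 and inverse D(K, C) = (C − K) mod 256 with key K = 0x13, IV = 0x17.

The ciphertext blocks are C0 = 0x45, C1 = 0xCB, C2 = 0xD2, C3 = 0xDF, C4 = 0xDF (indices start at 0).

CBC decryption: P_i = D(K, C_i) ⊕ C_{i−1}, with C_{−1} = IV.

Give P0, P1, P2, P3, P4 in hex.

P0 = 0x25, P1 = 0xFD, P2 = 0x74, P3 = 0x1E, P4 = 0x13

P0: D(K, 0x45) = 0x32; 0x32 ⊕ 0x17 = 0x25.
P1: D(K, 0xCB) = 0xB8; 0xB8 ⊕ 0x45 = 0xFD.
P2: D(K, 0xD2) = 0xBF; 0xBF ⊕ 0xCB = 0x74.
P3: D(K, 0xDF) = 0xCC; 0xCC ⊕ 0xD2 = 0x1E.
P4: D(K, 0xDF) = 0xCC; 0xCC ⊕ 0xDF = 0x13.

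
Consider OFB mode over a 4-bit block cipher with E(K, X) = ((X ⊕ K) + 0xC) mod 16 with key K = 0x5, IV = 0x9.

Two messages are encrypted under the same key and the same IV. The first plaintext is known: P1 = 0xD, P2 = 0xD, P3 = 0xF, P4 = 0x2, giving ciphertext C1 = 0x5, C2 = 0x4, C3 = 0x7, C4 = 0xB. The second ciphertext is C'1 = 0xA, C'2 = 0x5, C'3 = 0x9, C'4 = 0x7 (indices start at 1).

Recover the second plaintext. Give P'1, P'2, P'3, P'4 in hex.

P'1 = 0x2, P'2 = 0xC, P'3 = 0x1, P'4 = 0xE

In OFB with a reused IV, both messages share the same keystream S_i, so C_i ⊕ C'_i = P_i ⊕ P'_i and thus P'_i = P_i ⊕ C_i ⊕ C'_i.
P'1: 0xD ⊕ 0x5 ⊕ 0xA = 0x2.
P'2: 0xD ⊕ 0x4 ⊕ 0x5 = 0xC.
P'3: 0xF ⊕ 0x7 ⊕ 0x9 = 0x1.
P'4: 0x2 ⊕ 0xB ⊕ 0x7 = 0xE.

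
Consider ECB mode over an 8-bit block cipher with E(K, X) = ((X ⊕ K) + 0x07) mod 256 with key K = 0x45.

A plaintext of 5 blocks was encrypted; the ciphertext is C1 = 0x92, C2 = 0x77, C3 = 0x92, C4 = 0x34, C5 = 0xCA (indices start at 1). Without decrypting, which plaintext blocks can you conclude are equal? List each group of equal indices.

P1 = P3

ECB encrypts each block independently with the same key, so equal ciphertext blocks imply equal plaintext blocks.
C1 = C3 = 0x92, so P1 = P3.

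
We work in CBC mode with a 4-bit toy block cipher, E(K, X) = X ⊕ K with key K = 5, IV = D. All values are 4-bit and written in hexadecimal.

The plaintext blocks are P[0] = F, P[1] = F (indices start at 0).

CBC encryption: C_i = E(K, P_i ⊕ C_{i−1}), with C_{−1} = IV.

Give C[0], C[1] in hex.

C[0] = 7, C[1] = D

C[0]: P[0] ⊕ D = 2; E(K, 2) = 7.
C[1]: P[1] ⊕ 7 = 8; E(K, 8) = D.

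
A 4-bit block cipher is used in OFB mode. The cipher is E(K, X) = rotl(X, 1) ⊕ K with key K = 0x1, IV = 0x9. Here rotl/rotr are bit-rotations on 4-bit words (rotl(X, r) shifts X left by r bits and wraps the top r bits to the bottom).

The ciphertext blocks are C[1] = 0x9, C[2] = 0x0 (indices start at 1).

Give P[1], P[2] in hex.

P[1] = 0xB, P[2] = 0x5

OFB decryption: S_i = E(K, S_{i−1}) with S_{0} = IV; P_i = C_i ⊕ S_i.
P[1]: S = E(K, 0x9) = 0x2; 0x9 ⊕ 0x2 = 0xB.
P[2]: S = E(K, 0x2) = 0x5; 0x0 ⊕ 0x5 = 0x5.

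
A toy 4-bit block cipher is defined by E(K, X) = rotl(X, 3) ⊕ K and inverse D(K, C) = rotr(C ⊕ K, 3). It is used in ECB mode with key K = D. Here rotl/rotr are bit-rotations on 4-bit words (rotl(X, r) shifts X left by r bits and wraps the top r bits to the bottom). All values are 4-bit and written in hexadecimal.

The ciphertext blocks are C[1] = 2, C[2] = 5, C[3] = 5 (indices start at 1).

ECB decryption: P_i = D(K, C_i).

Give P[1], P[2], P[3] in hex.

P[1]: D(K, 2) = F.
P[2]: D(K, 5) = 1.
P[3]: D(K, 5) = 1.

P[1] = F, P[2] = 1, P[3] = 1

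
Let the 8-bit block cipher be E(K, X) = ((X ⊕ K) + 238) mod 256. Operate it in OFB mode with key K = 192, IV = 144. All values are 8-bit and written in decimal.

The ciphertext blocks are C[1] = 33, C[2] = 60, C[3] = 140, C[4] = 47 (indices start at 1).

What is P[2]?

OFB decryption: S_i = E(K, S_{i−1}) with S_{0} = IV; P_i = C_i ⊕ S_i.
P[1]: S = E(K, 144) = 62; 33 ⊕ 62 = 31.
P[2]: S = E(K, 62) = 236; 60 ⊕ 236 = 208.

P[2] = 208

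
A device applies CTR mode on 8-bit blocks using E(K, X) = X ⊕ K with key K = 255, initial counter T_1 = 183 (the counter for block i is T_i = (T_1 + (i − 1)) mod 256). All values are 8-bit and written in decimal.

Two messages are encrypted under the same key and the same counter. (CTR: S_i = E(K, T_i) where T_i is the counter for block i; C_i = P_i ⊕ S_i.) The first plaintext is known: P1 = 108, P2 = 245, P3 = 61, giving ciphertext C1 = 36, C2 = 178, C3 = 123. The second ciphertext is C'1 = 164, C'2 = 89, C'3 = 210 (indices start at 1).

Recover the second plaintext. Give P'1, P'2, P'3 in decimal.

P'1 = 236, P'2 = 30, P'3 = 148

In CTR with a reused counter, both messages share the same keystream S_i, so C_i ⊕ C'_i = P_i ⊕ P'_i and thus P'_i = P_i ⊕ C_i ⊕ C'_i.
P'1: 108 ⊕ 36 ⊕ 164 = 236.
P'2: 245 ⊕ 178 ⊕ 89 = 30.
P'3: 61 ⊕ 123 ⊕ 210 = 148.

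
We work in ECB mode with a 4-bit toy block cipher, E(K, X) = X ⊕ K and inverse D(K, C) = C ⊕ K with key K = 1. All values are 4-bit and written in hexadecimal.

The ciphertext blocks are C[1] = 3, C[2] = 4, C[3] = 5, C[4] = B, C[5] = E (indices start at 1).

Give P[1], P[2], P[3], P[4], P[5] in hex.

P[1] = 2, P[2] = 5, P[3] = 4, P[4] = A, P[5] = F

ECB decryption: P_i = D(K, C_i).
P[1]: D(K, 3) = 2.
P[2]: D(K, 4) = 5.
P[3]: D(K, 5) = 4.
P[4]: D(K, B) = A.
P[5]: D(K, E) = F.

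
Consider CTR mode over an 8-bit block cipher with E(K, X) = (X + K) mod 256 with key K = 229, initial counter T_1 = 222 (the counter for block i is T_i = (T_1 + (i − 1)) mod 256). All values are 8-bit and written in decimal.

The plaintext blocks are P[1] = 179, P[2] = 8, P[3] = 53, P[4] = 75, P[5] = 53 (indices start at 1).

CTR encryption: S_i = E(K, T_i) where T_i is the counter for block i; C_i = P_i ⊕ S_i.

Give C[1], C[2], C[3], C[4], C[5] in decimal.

C[1]: T = 222, S = E(K, T) = 195; 179 ⊕ 195 = 112.
C[2]: T = 223, S = E(K, T) = 196; 8 ⊕ 196 = 204.
C[3]: T = 224, S = E(K, T) = 197; 53 ⊕ 197 = 240.
C[4]: T = 225, S = E(K, T) = 198; 75 ⊕ 198 = 141.
C[5]: T = 226, S = E(K, T) = 199; 53 ⊕ 199 = 242.

C[1] = 112, C[2] = 204, C[3] = 240, C[4] = 141, C[5] = 242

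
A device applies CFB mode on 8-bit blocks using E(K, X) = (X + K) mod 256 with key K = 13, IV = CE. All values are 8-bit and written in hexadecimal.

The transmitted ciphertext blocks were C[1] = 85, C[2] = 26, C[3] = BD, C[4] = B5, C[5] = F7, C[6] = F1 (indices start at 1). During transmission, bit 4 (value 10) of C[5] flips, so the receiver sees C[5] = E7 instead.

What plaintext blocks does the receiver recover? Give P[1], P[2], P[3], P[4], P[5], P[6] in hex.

P[1] = 64, P[2] = BE, P[3] = 84, P[4] = 65, P[5] = 2F, P[6] = 0B

CFB decryption: P_i = C_i ⊕ E(K, C_{i−1}), with C_{0} = IV.
Only C[5] changed, to E7. In CFB, a change in C_i flips the same bit in P_i and garbles P_{i+1}. Decrypting the received ciphertext:
P[1]: E(K, CE) = E1; 85 ⊕ E1 = 64.
P[2]: E(K, 85) = 98; 26 ⊕ 98 = BE.
P[3]: E(K, 26) = 39; BD ⊕ 39 = 84.
P[4]: E(K, BD) = D0; B5 ⊕ D0 = 65.
P[5]: E(K, B5) = C8; E7 ⊕ C8 = 2F.
P[6]: E(K, E7) = FA; F1 ⊕ FA = 0B.
Blocks that differ from the original plaintext: P[5], P[6].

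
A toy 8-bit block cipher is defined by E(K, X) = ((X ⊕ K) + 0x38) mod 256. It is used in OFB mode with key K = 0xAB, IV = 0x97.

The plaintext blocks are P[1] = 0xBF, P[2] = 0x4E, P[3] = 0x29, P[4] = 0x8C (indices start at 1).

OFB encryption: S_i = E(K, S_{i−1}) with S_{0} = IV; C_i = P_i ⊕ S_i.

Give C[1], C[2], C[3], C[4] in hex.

C[1]: S = E(K, 0x97) = 0x74; 0xBF ⊕ 0x74 = 0xCB.
C[2]: S = E(K, 0x74) = 0x17; 0x4E ⊕ 0x17 = 0x59.
C[3]: S = E(K, 0x17) = 0xF4; 0x29 ⊕ 0xF4 = 0xDD.
C[4]: S = E(K, 0xF4) = 0x97; 0x8C ⊕ 0x97 = 0x1B.

C[1] = 0xCB, C[2] = 0x59, C[3] = 0xDD, C[4] = 0x1B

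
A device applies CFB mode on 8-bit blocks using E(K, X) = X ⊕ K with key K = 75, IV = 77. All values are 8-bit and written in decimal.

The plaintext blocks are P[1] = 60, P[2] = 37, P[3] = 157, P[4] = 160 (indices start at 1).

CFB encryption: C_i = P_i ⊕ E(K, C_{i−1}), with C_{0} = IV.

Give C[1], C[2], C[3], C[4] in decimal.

C[1] = 58, C[2] = 84, C[3] = 130, C[4] = 105

C[1]: E(K, 77) = 6; 60 ⊕ 6 = 58.
C[2]: E(K, 58) = 113; 37 ⊕ 113 = 84.
C[3]: E(K, 84) = 31; 157 ⊕ 31 = 130.
C[4]: E(K, 130) = 201; 160 ⊕ 201 = 105.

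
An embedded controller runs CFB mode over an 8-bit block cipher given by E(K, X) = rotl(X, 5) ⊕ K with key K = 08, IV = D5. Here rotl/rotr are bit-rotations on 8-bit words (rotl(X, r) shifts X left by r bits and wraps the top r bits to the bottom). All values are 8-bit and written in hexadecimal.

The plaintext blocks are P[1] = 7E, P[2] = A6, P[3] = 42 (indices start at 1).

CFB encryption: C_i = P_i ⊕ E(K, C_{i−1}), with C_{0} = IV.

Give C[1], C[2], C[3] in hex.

C[1] = CC, C[2] = 37, C[3] = AC

C[1]: E(K, D5) = B2; 7E ⊕ B2 = CC.
C[2]: E(K, CC) = 91; A6 ⊕ 91 = 37.
C[3]: E(K, 37) = EE; 42 ⊕ EE = AC.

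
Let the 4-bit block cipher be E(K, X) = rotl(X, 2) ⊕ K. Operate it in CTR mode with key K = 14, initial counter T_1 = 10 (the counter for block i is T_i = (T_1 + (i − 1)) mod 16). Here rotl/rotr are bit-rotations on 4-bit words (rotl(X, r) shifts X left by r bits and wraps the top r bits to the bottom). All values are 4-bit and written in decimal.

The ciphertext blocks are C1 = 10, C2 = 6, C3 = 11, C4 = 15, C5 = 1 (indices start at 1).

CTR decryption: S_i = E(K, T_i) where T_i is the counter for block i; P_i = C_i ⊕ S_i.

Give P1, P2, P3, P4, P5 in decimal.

P1: T = 10, S = E(K, T) = 4; 10 ⊕ 4 = 14.
P2: T = 11, S = E(K, T) = 0; 6 ⊕ 0 = 6.
P3: T = 12, S = E(K, T) = 13; 11 ⊕ 13 = 6.
P4: T = 13, S = E(K, T) = 9; 15 ⊕ 9 = 6.
P5: T = 14, S = E(K, T) = 5; 1 ⊕ 5 = 4.

P1 = 14, P2 = 6, P3 = 6, P4 = 6, P5 = 4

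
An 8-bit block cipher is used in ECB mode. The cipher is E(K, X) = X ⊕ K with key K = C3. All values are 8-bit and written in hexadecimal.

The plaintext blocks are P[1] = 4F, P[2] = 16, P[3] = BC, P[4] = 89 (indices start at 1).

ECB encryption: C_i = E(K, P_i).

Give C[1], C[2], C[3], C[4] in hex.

C[1] = 8C, C[2] = D5, C[3] = 7F, C[4] = 4A

C[1]: E(K, 4F) = 8C.
C[2]: E(K, 16) = D5.
C[3]: E(K, BC) = 7F.
C[4]: E(K, 89) = 4A.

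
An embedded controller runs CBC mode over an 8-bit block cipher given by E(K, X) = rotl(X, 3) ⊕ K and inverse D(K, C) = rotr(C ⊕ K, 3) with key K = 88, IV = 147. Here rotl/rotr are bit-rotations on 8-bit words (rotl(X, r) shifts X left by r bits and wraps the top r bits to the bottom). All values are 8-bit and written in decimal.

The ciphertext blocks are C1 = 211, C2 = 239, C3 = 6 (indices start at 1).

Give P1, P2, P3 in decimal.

CBC decryption: P_i = D(K, C_i) ⊕ C_{i−1}, with C_{0} = IV.
P1: D(K, 211) = 113; 113 ⊕ 147 = 226.
P2: D(K, 239) = 246; 246 ⊕ 211 = 37.
P3: D(K, 6) = 203; 203 ⊕ 239 = 36.

P1 = 226, P2 = 37, P3 = 36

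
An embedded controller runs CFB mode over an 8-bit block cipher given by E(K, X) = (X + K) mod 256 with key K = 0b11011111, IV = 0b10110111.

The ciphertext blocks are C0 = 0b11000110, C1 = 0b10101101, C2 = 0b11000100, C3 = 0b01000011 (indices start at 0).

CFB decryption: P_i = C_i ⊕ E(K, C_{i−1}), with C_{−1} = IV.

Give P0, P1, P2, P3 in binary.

P0 = 0b01010000, P1 = 0b00001000, P2 = 0b01001000, P3 = 0b11100000

P0: E(K, 0b10110111) = 0b10010110; 0b11000110 ⊕ 0b10010110 = 0b01010000.
P1: E(K, 0b11000110) = 0b10100101; 0b10101101 ⊕ 0b10100101 = 0b00001000.
P2: E(K, 0b10101101) = 0b10001100; 0b11000100 ⊕ 0b10001100 = 0b01001000.
P3: E(K, 0b11000100) = 0b10100011; 0b01000011 ⊕ 0b10100011 = 0b11100000.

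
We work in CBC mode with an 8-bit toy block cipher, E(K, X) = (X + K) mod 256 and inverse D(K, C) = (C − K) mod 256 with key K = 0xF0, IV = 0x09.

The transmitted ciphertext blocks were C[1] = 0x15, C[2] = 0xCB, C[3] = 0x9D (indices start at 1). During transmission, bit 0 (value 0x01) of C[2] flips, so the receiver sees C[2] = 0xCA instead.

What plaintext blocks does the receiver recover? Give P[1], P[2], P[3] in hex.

CBC decryption: P_i = D(K, C_i) ⊕ C_{i−1}, with C_{0} = IV.
Only C[2] changed, to 0xCA. In CBC, a change in C_i garbles P_i and flips the same bit in P_{i+1}. Decrypting the received ciphertext:
P[1]: D(K, 0x15) = 0x25; 0x25 ⊕ 0x09 = 0x2C.
P[2]: D(K, 0xCA) = 0xDA; 0xDA ⊕ 0x15 = 0xCF.
P[3]: D(K, 0x9D) = 0xAD; 0xAD ⊕ 0xCA = 0x67.
Blocks that differ from the original plaintext: P[2], P[3].

P[1] = 0x2C, P[2] = 0xCF, P[3] = 0x67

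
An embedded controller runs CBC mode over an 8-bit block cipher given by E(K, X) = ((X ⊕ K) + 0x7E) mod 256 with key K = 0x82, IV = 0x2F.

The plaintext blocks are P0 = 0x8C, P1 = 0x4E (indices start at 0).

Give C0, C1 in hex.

C0 = 0x9F, C1 = 0xD1

CBC encryption: C_i = E(K, P_i ⊕ C_{i−1}), with C_{−1} = IV.
C0: P0 ⊕ 0x2F = 0xA3; E(K, 0xA3) = 0x9F.
C1: P1 ⊕ 0x9F = 0xD1; E(K, 0xD1) = 0xD1.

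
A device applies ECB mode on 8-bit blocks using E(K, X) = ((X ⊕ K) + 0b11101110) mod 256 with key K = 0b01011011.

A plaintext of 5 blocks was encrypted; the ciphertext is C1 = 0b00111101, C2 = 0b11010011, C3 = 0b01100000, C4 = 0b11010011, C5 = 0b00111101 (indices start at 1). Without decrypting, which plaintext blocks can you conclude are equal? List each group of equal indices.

ECB encrypts each block independently with the same key, so equal ciphertext blocks imply equal plaintext blocks.
C1 = C5 = 0b00111101, so P1 = P5.
C2 = C4 = 0b11010011, so P2 = P4.

P1 = P5; P2 = P4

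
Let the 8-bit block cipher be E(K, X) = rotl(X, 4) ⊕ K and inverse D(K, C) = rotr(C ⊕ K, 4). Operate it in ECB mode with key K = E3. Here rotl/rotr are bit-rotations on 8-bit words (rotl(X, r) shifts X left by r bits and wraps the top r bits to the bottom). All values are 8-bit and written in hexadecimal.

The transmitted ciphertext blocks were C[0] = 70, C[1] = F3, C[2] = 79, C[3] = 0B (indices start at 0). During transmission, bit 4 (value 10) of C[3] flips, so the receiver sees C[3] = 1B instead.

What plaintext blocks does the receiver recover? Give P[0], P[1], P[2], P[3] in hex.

ECB decryption: P_i = D(K, C_i).
Only C[3] changed, to 1B. In ECB, a change in C_i affects only P_i. Decrypting the received ciphertext:
P[0]: D(K, 70) = 39.
P[1]: D(K, F3) = 01.
P[2]: D(K, 79) = A9.
P[3]: D(K, 1B) = 8F.
Blocks that differ from the original plaintext: P[3].

P[0] = 39, P[1] = 01, P[2] = A9, P[3] = 8F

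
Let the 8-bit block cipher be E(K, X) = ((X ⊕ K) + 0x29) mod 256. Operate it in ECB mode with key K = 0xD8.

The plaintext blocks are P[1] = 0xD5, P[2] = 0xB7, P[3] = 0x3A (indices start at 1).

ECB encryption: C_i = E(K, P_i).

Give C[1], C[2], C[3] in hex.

C[1] = 0x36, C[2] = 0x98, C[3] = 0x0B

C[1]: E(K, 0xD5) = 0x36.
C[2]: E(K, 0xB7) = 0x98.
C[3]: E(K, 0x3A) = 0x0B.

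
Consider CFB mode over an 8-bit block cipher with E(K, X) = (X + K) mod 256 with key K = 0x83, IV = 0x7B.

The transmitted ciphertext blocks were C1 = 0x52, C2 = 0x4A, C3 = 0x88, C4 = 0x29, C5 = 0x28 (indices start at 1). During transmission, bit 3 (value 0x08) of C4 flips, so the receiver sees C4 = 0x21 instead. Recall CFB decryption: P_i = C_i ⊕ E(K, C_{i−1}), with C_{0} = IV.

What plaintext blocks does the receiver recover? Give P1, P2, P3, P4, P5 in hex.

P1 = 0xAC, P2 = 0x9F, P3 = 0x45, P4 = 0x2A, P5 = 0x8C

Only C4 changed, to 0x21. In CFB, a change in C_i flips the same bit in P_i and garbles P_{i+1}. Decrypting the received ciphertext:
P1: E(K, 0x7B) = 0xFE; 0x52 ⊕ 0xFE = 0xAC.
P2: E(K, 0x52) = 0xD5; 0x4A ⊕ 0xD5 = 0x9F.
P3: E(K, 0x4A) = 0xCD; 0x88 ⊕ 0xCD = 0x45.
P4: E(K, 0x88) = 0x0B; 0x21 ⊕ 0x0B = 0x2A.
P5: E(K, 0x21) = 0xA4; 0x28 ⊕ 0xA4 = 0x8C.
Blocks that differ from the original plaintext: P4, P5.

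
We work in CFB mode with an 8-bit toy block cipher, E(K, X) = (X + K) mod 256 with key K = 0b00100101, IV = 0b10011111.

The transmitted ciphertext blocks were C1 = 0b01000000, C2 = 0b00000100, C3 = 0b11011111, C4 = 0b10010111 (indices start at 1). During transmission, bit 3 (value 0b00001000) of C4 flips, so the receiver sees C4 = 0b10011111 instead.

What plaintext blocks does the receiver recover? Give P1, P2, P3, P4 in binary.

CFB decryption: P_i = C_i ⊕ E(K, C_{i−1}), with C_{0} = IV.
Only C4 changed, to 0b10011111. In CFB, a change in C_i flips the same bit in P_i and garbles P_{i+1}. Decrypting the received ciphertext:
P1: E(K, 0b10011111) = 0b11000100; 0b01000000 ⊕ 0b11000100 = 0b10000100.
P2: E(K, 0b01000000) = 0b01100101; 0b00000100 ⊕ 0b01100101 = 0b01100001.
P3: E(K, 0b00000100) = 0b00101001; 0b11011111 ⊕ 0b00101001 = 0b11110110.
P4: E(K, 0b11011111) = 0b00000100; 0b10011111 ⊕ 0b00000100 = 0b10011011.
Blocks that differ from the original plaintext: P4.

P1 = 0b10000100, P2 = 0b01100001, P3 = 0b11110110, P4 = 0b10011011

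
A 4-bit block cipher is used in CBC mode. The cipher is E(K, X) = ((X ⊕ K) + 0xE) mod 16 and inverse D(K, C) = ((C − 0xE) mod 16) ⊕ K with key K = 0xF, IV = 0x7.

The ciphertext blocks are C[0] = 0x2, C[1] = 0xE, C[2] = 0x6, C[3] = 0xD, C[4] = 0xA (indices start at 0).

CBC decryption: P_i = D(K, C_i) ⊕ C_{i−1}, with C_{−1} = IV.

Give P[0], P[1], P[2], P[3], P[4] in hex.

P[0]: D(K, 0x2) = 0xB; 0xB ⊕ 0x7 = 0xC.
P[1]: D(K, 0xE) = 0xF; 0xF ⊕ 0x2 = 0xD.
P[2]: D(K, 0x6) = 0x7; 0x7 ⊕ 0xE = 0x9.
P[3]: D(K, 0xD) = 0x0; 0x0 ⊕ 0x6 = 0x6.
P[4]: D(K, 0xA) = 0x3; 0x3 ⊕ 0xD = 0xE.

P[0] = 0xC, P[1] = 0xD, P[2] = 0x9, P[3] = 0x6, P[4] = 0xE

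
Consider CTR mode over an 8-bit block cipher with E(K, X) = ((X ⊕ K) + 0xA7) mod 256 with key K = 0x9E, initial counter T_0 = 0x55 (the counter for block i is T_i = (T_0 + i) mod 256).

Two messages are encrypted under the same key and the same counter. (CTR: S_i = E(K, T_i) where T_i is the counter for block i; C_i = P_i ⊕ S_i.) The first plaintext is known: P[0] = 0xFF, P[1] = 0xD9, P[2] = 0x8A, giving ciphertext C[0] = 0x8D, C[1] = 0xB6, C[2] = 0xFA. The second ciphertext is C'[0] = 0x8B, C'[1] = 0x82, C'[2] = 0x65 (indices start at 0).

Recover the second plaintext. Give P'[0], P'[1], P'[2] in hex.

In CTR with a reused counter, both messages share the same keystream S_i, so C_i ⊕ C'_i = P_i ⊕ P'_i and thus P'_i = P_i ⊕ C_i ⊕ C'_i.
P'[0]: 0xFF ⊕ 0x8D ⊕ 0x8B = 0xF9.
P'[1]: 0xD9 ⊕ 0xB6 ⊕ 0x82 = 0xED.
P'[2]: 0x8A ⊕ 0xFA ⊕ 0x65 = 0x15.

P'[0] = 0xF9, P'[1] = 0xED, P'[2] = 0x15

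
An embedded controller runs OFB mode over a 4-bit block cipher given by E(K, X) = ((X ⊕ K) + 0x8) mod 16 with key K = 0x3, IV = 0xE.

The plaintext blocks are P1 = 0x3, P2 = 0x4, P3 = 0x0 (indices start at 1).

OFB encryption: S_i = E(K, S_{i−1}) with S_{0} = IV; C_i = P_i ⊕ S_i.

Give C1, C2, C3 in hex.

C1: S = E(K, 0xE) = 0x5; 0x3 ⊕ 0x5 = 0x6.
C2: S = E(K, 0x5) = 0xE; 0x4 ⊕ 0xE = 0xA.
C3: S = E(K, 0xE) = 0x5; 0x0 ⊕ 0x5 = 0x5.

C1 = 0x6, C2 = 0xA, C3 = 0x5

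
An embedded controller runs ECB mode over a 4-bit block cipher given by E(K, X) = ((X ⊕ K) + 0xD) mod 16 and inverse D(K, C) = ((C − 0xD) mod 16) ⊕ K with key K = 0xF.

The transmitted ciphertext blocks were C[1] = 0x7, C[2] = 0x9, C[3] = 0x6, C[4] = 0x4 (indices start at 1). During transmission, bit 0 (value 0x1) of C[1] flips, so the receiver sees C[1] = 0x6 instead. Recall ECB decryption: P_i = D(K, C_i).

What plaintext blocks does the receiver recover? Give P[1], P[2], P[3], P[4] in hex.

P[1] = 0x6, P[2] = 0x3, P[3] = 0x6, P[4] = 0x8

Only C[1] changed, to 0x6. In ECB, a change in C_i affects only P_i. Decrypting the received ciphertext:
P[1]: D(K, 0x6) = 0x6.
P[2]: D(K, 0x9) = 0x3.
P[3]: D(K, 0x6) = 0x6.
P[4]: D(K, 0x4) = 0x8.
Blocks that differ from the original plaintext: P[1].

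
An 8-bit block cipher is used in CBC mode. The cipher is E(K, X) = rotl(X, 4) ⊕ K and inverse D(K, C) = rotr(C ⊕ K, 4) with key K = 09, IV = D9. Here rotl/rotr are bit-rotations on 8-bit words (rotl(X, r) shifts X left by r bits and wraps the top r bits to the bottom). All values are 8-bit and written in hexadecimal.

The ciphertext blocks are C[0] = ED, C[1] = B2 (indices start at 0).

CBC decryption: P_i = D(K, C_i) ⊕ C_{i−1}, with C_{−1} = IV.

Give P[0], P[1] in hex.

P[0]: D(K, ED) = 4E; 4E ⊕ D9 = 97.
P[1]: D(K, B2) = BB; BB ⊕ ED = 56.

P[0] = 97, P[1] = 56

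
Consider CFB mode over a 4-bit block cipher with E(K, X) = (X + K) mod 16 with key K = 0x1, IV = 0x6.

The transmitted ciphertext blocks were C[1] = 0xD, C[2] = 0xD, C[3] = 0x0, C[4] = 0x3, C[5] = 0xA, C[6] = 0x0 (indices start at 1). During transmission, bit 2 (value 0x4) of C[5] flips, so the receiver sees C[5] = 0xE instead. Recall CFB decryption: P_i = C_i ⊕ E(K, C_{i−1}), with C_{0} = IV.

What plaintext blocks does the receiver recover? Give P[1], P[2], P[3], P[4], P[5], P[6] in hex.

Only C[5] changed, to 0xE. In CFB, a change in C_i flips the same bit in P_i and garbles P_{i+1}. Decrypting the received ciphertext:
P[1]: E(K, 0x6) = 0x7; 0xD ⊕ 0x7 = 0xA.
P[2]: E(K, 0xD) = 0xE; 0xD ⊕ 0xE = 0x3.
P[3]: E(K, 0xD) = 0xE; 0x0 ⊕ 0xE = 0xE.
P[4]: E(K, 0x0) = 0x1; 0x3 ⊕ 0x1 = 0x2.
P[5]: E(K, 0x3) = 0x4; 0xE ⊕ 0x4 = 0xA.
P[6]: E(K, 0xE) = 0xF; 0x0 ⊕ 0xF = 0xF.
Blocks that differ from the original plaintext: P[5], P[6].

P[1] = 0xA, P[2] = 0x3, P[3] = 0xE, P[4] = 0x2, P[5] = 0xA, P[6] = 0xF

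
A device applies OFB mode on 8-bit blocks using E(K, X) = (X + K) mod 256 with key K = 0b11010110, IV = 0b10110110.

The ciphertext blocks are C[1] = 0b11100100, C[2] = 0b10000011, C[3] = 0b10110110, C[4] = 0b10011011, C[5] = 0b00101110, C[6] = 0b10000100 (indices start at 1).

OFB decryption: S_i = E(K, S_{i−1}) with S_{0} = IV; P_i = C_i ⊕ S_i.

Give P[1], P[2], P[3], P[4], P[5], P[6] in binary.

P[1] = 0b01101000, P[2] = 0b11100001, P[3] = 0b10001110, P[4] = 0b10010101, P[5] = 0b11001010, P[6] = 0b00111110

P[1]: S = E(K, 0b10110110) = 0b10001100; 0b11100100 ⊕ 0b10001100 = 0b01101000.
P[2]: S = E(K, 0b10001100) = 0b01100010; 0b10000011 ⊕ 0b01100010 = 0b11100001.
P[3]: S = E(K, 0b01100010) = 0b00111000; 0b10110110 ⊕ 0b00111000 = 0b10001110.
P[4]: S = E(K, 0b00111000) = 0b00001110; 0b10011011 ⊕ 0b00001110 = 0b10010101.
P[5]: S = E(K, 0b00001110) = 0b11100100; 0b00101110 ⊕ 0b11100100 = 0b11001010.
P[6]: S = E(K, 0b11100100) = 0b10111010; 0b10000100 ⊕ 0b10111010 = 0b00111110.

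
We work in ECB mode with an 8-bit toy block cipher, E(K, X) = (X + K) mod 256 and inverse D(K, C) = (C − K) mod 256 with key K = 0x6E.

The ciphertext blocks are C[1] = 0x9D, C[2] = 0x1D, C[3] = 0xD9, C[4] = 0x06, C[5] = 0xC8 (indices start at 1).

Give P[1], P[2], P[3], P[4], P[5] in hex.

ECB decryption: P_i = D(K, C_i).
P[1]: D(K, 0x9D) = 0x2F.
P[2]: D(K, 0x1D) = 0xAF.
P[3]: D(K, 0xD9) = 0x6B.
P[4]: D(K, 0x06) = 0x98.
P[5]: D(K, 0xC8) = 0x5A.

P[1] = 0x2F, P[2] = 0xAF, P[3] = 0x6B, P[4] = 0x98, P[5] = 0x5A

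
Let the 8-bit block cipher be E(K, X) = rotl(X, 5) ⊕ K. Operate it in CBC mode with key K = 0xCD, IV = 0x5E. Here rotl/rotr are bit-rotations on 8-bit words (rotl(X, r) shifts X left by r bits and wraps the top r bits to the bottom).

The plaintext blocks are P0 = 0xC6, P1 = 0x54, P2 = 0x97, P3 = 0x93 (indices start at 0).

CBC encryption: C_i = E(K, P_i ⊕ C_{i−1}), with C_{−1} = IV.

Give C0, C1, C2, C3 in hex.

C0 = 0xDE, C1 = 0x9C, C2 = 0xAC, C3 = 0x2A

C0: P0 ⊕ 0x5E = 0x98; E(K, 0x98) = 0xDE.
C1: P1 ⊕ 0xDE = 0x8A; E(K, 0x8A) = 0x9C.
C2: P2 ⊕ 0x9C = 0x0B; E(K, 0x0B) = 0xAC.
C3: P3 ⊕ 0xAC = 0x3F; E(K, 0x3F) = 0x2A.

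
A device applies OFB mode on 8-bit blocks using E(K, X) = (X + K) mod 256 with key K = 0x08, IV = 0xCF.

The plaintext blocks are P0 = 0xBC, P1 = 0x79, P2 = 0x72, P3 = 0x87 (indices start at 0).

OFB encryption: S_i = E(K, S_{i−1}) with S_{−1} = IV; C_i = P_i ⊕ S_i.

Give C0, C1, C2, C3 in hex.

C0 = 0x6B, C1 = 0xA6, C2 = 0x95, C3 = 0x68

C0: S = E(K, 0xCF) = 0xD7; 0xBC ⊕ 0xD7 = 0x6B.
C1: S = E(K, 0xD7) = 0xDF; 0x79 ⊕ 0xDF = 0xA6.
C2: S = E(K, 0xDF) = 0xE7; 0x72 ⊕ 0xE7 = 0x95.
C3: S = E(K, 0xE7) = 0xEF; 0x87 ⊕ 0xEF = 0x68.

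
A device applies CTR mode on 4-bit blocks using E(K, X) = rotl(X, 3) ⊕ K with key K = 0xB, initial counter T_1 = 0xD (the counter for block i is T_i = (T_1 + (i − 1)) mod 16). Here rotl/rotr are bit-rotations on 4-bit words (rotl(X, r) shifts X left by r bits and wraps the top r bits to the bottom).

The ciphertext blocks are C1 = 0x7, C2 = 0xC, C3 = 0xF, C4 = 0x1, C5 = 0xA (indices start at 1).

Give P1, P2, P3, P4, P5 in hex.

P1 = 0x2, P2 = 0x0, P3 = 0xB, P4 = 0xA, P5 = 0x9

CTR decryption: S_i = E(K, T_i) where T_i is the counter for block i; P_i = C_i ⊕ S_i.
P1: T = 0xD, S = E(K, T) = 0x5; 0x7 ⊕ 0x5 = 0x2.
P2: T = 0xE, S = E(K, T) = 0xC; 0xC ⊕ 0xC = 0x0.
P3: T = 0xF, S = E(K, T) = 0x4; 0xF ⊕ 0x4 = 0xB.
P4: T = 0x0, S = E(K, T) = 0xB; 0x1 ⊕ 0xB = 0xA.
P5: T = 0x1, S = E(K, T) = 0x3; 0xA ⊕ 0x3 = 0x9.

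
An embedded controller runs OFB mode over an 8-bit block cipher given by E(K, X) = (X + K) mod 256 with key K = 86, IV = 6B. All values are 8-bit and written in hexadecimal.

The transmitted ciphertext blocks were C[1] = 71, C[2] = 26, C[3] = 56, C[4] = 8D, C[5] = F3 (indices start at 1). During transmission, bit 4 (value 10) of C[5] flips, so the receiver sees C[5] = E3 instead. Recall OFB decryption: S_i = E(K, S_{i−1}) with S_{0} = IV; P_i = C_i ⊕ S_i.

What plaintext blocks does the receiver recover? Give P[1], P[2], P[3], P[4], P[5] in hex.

P[1] = 80, P[2] = 51, P[3] = AB, P[4] = 0E, P[5] = EA

Only C[5] changed, to E3. In OFB, a change in C_i flips the same bit in P_i only; the keystream is unaffected. Decrypting the received ciphertext:
P[1]: S = E(K, 6B) = F1; 71 ⊕ F1 = 80.
P[2]: S = E(K, F1) = 77; 26 ⊕ 77 = 51.
P[3]: S = E(K, 77) = FD; 56 ⊕ FD = AB.
P[4]: S = E(K, FD) = 83; 8D ⊕ 83 = 0E.
P[5]: S = E(K, 83) = 09; E3 ⊕ 09 = EA.
Blocks that differ from the original plaintext: P[5].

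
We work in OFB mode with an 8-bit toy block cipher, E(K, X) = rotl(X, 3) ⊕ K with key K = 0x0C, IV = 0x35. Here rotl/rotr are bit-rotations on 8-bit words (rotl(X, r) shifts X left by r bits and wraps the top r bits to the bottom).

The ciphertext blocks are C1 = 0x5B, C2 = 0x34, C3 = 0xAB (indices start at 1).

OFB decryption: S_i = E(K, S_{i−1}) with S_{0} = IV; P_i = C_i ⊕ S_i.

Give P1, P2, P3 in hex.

P1 = 0xFE, P2 = 0x15, P3 = 0xAE

P1: S = E(K, 0x35) = 0xA5; 0x5B ⊕ 0xA5 = 0xFE.
P2: S = E(K, 0xA5) = 0x21; 0x34 ⊕ 0x21 = 0x15.
P3: S = E(K, 0x21) = 0x05; 0xAB ⊕ 0x05 = 0xAE.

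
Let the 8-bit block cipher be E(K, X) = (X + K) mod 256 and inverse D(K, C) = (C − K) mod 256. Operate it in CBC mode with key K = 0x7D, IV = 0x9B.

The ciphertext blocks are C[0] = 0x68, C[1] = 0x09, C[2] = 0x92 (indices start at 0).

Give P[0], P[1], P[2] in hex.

CBC decryption: P_i = D(K, C_i) ⊕ C_{i−1}, with C_{−1} = IV.
P[0]: D(K, 0x68) = 0xEB; 0xEB ⊕ 0x9B = 0x70.
P[1]: D(K, 0x09) = 0x8C; 0x8C ⊕ 0x68 = 0xE4.
P[2]: D(K, 0x92) = 0x15; 0x15 ⊕ 0x09 = 0x1C.

P[0] = 0x70, P[1] = 0xE4, P[2] = 0x1C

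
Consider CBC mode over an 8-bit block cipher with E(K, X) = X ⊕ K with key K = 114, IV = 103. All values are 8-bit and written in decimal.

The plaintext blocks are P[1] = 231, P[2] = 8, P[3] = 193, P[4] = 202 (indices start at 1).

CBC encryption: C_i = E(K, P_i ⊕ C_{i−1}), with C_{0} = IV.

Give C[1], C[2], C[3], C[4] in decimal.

C[1]: P[1] ⊕ 103 = 128; E(K, 128) = 242.
C[2]: P[2] ⊕ 242 = 250; E(K, 250) = 136.
C[3]: P[3] ⊕ 136 = 73; E(K, 73) = 59.
C[4]: P[4] ⊕ 59 = 241; E(K, 241) = 131.

C[1] = 242, C[2] = 136, C[3] = 59, C[4] = 131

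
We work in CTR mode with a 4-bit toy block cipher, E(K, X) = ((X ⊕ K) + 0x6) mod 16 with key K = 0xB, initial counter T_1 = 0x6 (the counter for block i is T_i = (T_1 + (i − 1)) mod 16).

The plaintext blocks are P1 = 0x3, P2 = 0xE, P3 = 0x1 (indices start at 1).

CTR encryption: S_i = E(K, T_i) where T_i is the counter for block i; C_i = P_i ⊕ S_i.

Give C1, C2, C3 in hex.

C1 = 0x0, C2 = 0xC, C3 = 0x8

C1: T = 0x6, S = E(K, T) = 0x3; 0x3 ⊕ 0x3 = 0x0.
C2: T = 0x7, S = E(K, T) = 0x2; 0xE ⊕ 0x2 = 0xC.
C3: T = 0x8, S = E(K, T) = 0x9; 0x1 ⊕ 0x9 = 0x8.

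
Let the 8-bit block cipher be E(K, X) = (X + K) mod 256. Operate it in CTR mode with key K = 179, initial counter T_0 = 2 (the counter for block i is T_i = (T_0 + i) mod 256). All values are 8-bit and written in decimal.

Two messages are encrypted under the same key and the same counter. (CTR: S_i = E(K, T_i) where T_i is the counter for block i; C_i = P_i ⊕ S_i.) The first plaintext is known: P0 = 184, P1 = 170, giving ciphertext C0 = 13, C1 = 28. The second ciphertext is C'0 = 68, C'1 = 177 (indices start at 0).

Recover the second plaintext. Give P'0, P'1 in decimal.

In CTR with a reused counter, both messages share the same keystream S_i, so C_i ⊕ C'_i = P_i ⊕ P'_i and thus P'_i = P_i ⊕ C_i ⊕ C'_i.
P'0: 184 ⊕ 13 ⊕ 68 = 241.
P'1: 170 ⊕ 28 ⊕ 177 = 7.

P'0 = 241, P'1 = 7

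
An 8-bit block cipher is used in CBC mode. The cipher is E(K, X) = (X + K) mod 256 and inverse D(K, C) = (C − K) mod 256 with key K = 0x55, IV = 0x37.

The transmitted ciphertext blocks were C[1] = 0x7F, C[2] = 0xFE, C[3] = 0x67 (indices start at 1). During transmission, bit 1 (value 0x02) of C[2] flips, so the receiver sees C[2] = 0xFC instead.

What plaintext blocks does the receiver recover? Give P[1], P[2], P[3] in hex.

P[1] = 0x1D, P[2] = 0xD8, P[3] = 0xEE

CBC decryption: P_i = D(K, C_i) ⊕ C_{i−1}, with C_{0} = IV.
Only C[2] changed, to 0xFC. In CBC, a change in C_i garbles P_i and flips the same bit in P_{i+1}. Decrypting the received ciphertext:
P[1]: D(K, 0x7F) = 0x2A; 0x2A ⊕ 0x37 = 0x1D.
P[2]: D(K, 0xFC) = 0xA7; 0xA7 ⊕ 0x7F = 0xD8.
P[3]: D(K, 0x67) = 0x12; 0x12 ⊕ 0xFC = 0xEE.
Blocks that differ from the original plaintext: P[2], P[3].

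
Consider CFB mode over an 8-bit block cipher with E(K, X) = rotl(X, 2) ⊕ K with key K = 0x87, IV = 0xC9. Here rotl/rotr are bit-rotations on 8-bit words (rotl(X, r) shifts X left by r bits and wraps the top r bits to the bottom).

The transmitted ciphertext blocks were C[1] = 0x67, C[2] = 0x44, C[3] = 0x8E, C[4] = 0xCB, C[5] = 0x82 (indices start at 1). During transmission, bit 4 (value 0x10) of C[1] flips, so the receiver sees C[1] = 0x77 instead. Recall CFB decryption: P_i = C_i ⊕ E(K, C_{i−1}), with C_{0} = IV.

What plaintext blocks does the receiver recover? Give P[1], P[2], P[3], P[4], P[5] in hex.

Only C[1] changed, to 0x77. In CFB, a change in C_i flips the same bit in P_i and garbles P_{i+1}. Decrypting the received ciphertext:
P[1]: E(K, 0xC9) = 0xA0; 0x77 ⊕ 0xA0 = 0xD7.
P[2]: E(K, 0x77) = 0x5A; 0x44 ⊕ 0x5A = 0x1E.
P[3]: E(K, 0x44) = 0x96; 0x8E ⊕ 0x96 = 0x18.
P[4]: E(K, 0x8E) = 0xBD; 0xCB ⊕ 0xBD = 0x76.
P[5]: E(K, 0xCB) = 0xA8; 0x82 ⊕ 0xA8 = 0x2A.
Blocks that differ from the original plaintext: P[1], P[2].

P[1] = 0xD7, P[2] = 0x1E, P[3] = 0x18, P[4] = 0x76, P[5] = 0x2A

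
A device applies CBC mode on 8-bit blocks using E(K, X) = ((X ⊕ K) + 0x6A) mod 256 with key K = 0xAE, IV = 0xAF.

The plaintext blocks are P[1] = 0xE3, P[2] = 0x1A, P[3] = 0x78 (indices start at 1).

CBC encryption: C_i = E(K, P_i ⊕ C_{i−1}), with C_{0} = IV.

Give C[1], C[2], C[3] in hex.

C[1] = 0x4C, C[2] = 0x62, C[3] = 0x1E

C[1]: P[1] ⊕ 0xAF = 0x4C; E(K, 0x4C) = 0x4C.
C[2]: P[2] ⊕ 0x4C = 0x56; E(K, 0x56) = 0x62.
C[3]: P[3] ⊕ 0x62 = 0x1A; E(K, 0x1A) = 0x1E.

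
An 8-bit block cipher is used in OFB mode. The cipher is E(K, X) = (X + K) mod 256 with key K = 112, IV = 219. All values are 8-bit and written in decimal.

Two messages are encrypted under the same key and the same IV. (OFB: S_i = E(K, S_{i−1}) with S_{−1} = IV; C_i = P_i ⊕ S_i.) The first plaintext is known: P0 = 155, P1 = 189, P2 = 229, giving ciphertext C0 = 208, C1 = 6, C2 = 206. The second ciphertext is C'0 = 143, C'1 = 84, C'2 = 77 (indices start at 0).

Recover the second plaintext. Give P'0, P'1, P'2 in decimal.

In OFB with a reused IV, both messages share the same keystream S_i, so C_i ⊕ C'_i = P_i ⊕ P'_i and thus P'_i = P_i ⊕ C_i ⊕ C'_i.
P'0: 155 ⊕ 208 ⊕ 143 = 196.
P'1: 189 ⊕ 6 ⊕ 84 = 239.
P'2: 229 ⊕ 206 ⊕ 77 = 102.

P'0 = 196, P'1 = 239, P'2 = 102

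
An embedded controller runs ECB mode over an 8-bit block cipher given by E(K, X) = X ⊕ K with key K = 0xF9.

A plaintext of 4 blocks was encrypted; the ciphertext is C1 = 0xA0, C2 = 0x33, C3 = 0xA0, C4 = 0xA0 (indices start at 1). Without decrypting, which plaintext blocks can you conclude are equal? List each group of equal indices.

ECB encrypts each block independently with the same key, so equal ciphertext blocks imply equal plaintext blocks.
C1 = C3 = C4 = 0xA0, so P1 = P3 = P4.

P1 = P3 = P4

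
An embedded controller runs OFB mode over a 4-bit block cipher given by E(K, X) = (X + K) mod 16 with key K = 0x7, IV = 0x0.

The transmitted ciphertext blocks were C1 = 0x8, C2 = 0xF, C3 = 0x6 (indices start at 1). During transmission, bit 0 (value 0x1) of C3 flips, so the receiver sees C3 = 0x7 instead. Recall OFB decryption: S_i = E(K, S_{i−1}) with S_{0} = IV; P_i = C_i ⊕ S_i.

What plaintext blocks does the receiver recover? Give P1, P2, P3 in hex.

Only C3 changed, to 0x7. In OFB, a change in C_i flips the same bit in P_i only; the keystream is unaffected. Decrypting the received ciphertext:
P1: S = E(K, 0x0) = 0x7; 0x8 ⊕ 0x7 = 0xF.
P2: S = E(K, 0x7) = 0xE; 0xF ⊕ 0xE = 0x1.
P3: S = E(K, 0xE) = 0x5; 0x7 ⊕ 0x5 = 0x2.
Blocks that differ from the original plaintext: P3.

P1 = 0xF, P2 = 0x1, P3 = 0x2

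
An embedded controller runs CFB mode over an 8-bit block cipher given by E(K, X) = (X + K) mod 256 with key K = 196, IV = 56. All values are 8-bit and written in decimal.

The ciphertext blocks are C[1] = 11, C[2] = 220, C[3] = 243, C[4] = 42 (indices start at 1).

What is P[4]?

CFB decryption: P_i = C_i ⊕ E(K, C_{i−1}), with C_{0} = IV.
P[4]: E(K, 243) = 183; 42 ⊕ 183 = 157.

P[4] = 157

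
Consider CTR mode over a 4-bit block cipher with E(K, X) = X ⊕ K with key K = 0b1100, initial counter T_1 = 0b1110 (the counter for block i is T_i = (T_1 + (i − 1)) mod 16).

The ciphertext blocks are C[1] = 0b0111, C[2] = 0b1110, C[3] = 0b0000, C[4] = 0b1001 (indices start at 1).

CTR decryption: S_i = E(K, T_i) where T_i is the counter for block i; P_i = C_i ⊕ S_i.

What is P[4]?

P[4] = 0b0100

P[4]: T = 0b0001, S = E(K, T) = 0b1101; 0b1001 ⊕ 0b1101 = 0b0100.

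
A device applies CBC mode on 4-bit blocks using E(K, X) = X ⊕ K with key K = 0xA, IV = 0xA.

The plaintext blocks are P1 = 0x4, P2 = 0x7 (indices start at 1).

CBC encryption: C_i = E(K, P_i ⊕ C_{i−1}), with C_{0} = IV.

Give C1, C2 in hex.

C1 = 0x4, C2 = 0x9

C1: P1 ⊕ 0xA = 0xE; E(K, 0xE) = 0x4.
C2: P2 ⊕ 0x4 = 0x3; E(K, 0x3) = 0x9.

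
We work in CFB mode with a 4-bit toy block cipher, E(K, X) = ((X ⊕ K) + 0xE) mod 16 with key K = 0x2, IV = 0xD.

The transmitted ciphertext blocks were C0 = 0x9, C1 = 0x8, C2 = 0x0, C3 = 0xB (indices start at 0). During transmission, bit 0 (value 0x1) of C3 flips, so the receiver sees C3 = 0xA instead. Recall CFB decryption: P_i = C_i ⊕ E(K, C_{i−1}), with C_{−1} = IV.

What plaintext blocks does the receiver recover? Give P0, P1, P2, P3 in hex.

Only C3 changed, to 0xA. In CFB, a change in C_i flips the same bit in P_i and garbles P_{i+1}. Decrypting the received ciphertext:
P0: E(K, 0xD) = 0xD; 0x9 ⊕ 0xD = 0x4.
P1: E(K, 0x9) = 0x9; 0x8 ⊕ 0x9 = 0x1.
P2: E(K, 0x8) = 0x8; 0x0 ⊕ 0x8 = 0x8.
P3: E(K, 0x0) = 0x0; 0xA ⊕ 0x0 = 0xA.
Blocks that differ from the original plaintext: P3.

P0 = 0x4, P1 = 0x1, P2 = 0x8, P3 = 0xA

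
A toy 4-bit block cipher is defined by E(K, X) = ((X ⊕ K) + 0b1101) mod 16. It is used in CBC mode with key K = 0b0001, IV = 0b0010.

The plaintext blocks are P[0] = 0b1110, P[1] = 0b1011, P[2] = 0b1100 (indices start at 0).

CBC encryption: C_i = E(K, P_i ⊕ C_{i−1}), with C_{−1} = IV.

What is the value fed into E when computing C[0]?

0b1100

C[0]: P[0] ⊕ 0b0010 = 0b1100; E(K, 0b1100) = 0b1010.
So the input to E for block [0] is 0b1100.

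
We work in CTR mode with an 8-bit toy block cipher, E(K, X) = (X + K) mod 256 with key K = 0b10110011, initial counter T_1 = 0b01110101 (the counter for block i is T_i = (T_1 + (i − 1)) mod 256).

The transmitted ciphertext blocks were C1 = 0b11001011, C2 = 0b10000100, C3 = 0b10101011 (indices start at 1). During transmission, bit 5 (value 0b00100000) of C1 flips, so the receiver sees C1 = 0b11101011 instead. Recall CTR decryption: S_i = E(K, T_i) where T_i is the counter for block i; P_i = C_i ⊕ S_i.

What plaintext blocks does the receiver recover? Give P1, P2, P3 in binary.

P1 = 0b11000011, P2 = 0b10101101, P3 = 0b10000001

Only C1 changed, to 0b11101011. In CTR, a change in C_i flips the same bit in P_i only; the keystream is unaffected. Decrypting the received ciphertext:
P1: T = 0b01110101, S = E(K, T) = 0b00101000; 0b11101011 ⊕ 0b00101000 = 0b11000011.
P2: T = 0b01110110, S = E(K, T) = 0b00101001; 0b10000100 ⊕ 0b00101001 = 0b10101101.
P3: T = 0b01110111, S = E(K, T) = 0b00101010; 0b10101011 ⊕ 0b00101010 = 0b10000001.
Blocks that differ from the original plaintext: P1.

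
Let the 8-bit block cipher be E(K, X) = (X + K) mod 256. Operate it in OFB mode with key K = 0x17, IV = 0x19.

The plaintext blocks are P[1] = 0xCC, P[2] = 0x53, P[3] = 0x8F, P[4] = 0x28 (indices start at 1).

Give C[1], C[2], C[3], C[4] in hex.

OFB encryption: S_i = E(K, S_{i−1}) with S_{0} = IV; C_i = P_i ⊕ S_i.
C[1]: S = E(K, 0x19) = 0x30; 0xCC ⊕ 0x30 = 0xFC.
C[2]: S = E(K, 0x30) = 0x47; 0x53 ⊕ 0x47 = 0x14.
C[3]: S = E(K, 0x47) = 0x5E; 0x8F ⊕ 0x5E = 0xD1.
C[4]: S = E(K, 0x5E) = 0x75; 0x28 ⊕ 0x75 = 0x5D.

C[1] = 0xFC, C[2] = 0x14, C[3] = 0xD1, C[4] = 0x5D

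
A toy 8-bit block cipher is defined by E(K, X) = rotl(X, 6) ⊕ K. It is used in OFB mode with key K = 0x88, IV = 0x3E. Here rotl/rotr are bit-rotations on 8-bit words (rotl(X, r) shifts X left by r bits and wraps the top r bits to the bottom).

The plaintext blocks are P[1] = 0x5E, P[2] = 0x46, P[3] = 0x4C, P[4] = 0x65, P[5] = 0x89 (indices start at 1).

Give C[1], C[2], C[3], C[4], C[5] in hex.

OFB encryption: S_i = E(K, S_{i−1}) with S_{0} = IV; C_i = P_i ⊕ S_i.
C[1]: S = E(K, 0x3E) = 0x07; 0x5E ⊕ 0x07 = 0x59.
C[2]: S = E(K, 0x07) = 0x49; 0x46 ⊕ 0x49 = 0x0F.
C[3]: S = E(K, 0x49) = 0xDA; 0x4C ⊕ 0xDA = 0x96.
C[4]: S = E(K, 0xDA) = 0x3E; 0x65 ⊕ 0x3E = 0x5B.
C[5]: S = E(K, 0x3E) = 0x07; 0x89 ⊕ 0x07 = 0x8E.

C[1] = 0x59, C[2] = 0x0F, C[3] = 0x96, C[4] = 0x5B, C[5] = 0x8E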